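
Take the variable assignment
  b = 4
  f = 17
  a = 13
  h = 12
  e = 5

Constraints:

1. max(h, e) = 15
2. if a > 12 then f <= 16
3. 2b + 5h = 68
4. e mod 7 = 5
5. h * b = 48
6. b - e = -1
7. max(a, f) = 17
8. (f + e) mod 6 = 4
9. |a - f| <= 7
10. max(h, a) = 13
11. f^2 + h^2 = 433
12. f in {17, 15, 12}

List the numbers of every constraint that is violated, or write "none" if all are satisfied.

Constraints 1 and 2 are violated.

1. max(12, 5) = 12, not 15  no
2. a = 13 > 12, so we need f ≤ 16; but f = 17 > 16  no
3. 2b + 5h = 2(4) + 5(12) = 68  yes
4. 5 mod 7 = 5  yes
5. h * b = 12 * 4 = 48  yes
6. b - e = 4 - 5 = -1  yes
7. max(13, 17) = 17  yes
8. f + e = 22; 22 mod 6 = 4  yes
9. |13 - 17| = 4; 4 ≤ 7  yes
10. max(12, 13) = 13  yes
11. f^2 + h^2 = 17^2 + 12^2 = 289 + 144 = 433  yes
12. f = 17 is in {17, 15, 12}  yes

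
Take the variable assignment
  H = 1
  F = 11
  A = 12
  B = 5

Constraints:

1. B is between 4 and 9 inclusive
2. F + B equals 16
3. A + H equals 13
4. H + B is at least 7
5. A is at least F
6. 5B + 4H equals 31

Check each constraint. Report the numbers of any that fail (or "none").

1. B = 5 lies in [4, 9]  OK
2. F + B = 11 + 5 = 16  OK
3. A + H = 12 + 1 = 13  OK
4. H + B = 1 + 5 = 6; 6 < 7, bound 7 not met  FAIL
5. A = 12, F = 11; 12 ≥ 11  OK
6. 5B + 4H = 5(5) + 4(1) = 29, not 31  FAIL

Violated: 4, 6.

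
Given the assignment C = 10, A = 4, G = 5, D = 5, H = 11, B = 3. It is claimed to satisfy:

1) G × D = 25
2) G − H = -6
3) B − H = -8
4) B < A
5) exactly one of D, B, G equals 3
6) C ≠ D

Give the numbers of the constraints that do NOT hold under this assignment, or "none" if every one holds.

1) G × D = 5 × 5 = 25  true
2) G − H = 5 − 11 = -6  true
3) B − H = 3 − 11 = -8  true
4) B = 3, A = 4; 3 < 4  true
5) D=5, B=3, G=5; 1 of them equals 3  true
6) C = 10, D = 5; distinct  true

No violations.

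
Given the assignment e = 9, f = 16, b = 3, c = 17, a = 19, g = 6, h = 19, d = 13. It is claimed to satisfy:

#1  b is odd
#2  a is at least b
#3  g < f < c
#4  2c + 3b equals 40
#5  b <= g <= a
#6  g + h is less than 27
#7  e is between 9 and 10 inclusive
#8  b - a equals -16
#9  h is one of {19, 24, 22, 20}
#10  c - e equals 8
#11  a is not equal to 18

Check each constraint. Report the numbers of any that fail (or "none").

#1 b = 3 is odd — holds.
#2 a = 19, b = 3; 19 ≥ 3 — holds.
#3 values 6 < 16 < 17 — holds.
#4 2c + 3b = 2(17) + 3(3) = 43, not 40 — fails.
#5 values 3 <= 6 <= 19 — holds.
#6 g + h = 6 + 19 = 25; 25 < 27 — holds.
#7 e = 9 lies in [9, 10] — holds.
#8 b - a = 3 - 19 = -16 — holds.
#9 h = 19 is in {19, 24, 22, 20} — holds.
#10 c - e = 17 - 9 = 8 — holds.
#11 a = 19, and 19 ≠ 18 — holds.

Constraint 4 is violated.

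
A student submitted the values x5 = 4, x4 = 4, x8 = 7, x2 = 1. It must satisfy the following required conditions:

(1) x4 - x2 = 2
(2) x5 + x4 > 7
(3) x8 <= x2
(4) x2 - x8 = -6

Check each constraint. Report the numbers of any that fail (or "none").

Violated: 1, 3.

(1) x4 - x2 = 4 - 1 = 3, not 2  fails
(2) x5 + x4 = 4 + 4 = 8; 8 > 7  holds
(3) x8 = 7, x2 = 1; 7 > 1 (want ≤)  fails
(4) x2 - x8 = 1 - 7 = -6  holds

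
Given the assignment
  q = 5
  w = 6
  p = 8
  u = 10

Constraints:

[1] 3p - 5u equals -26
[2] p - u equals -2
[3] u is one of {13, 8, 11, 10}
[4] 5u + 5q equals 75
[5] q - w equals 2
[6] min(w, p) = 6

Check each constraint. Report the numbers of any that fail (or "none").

The assignment fails constraint 5.

[1] 3p - 5u = 3(8) - 5(10) = -26  ✓
[2] p - u = 8 - 10 = -2  ✓
[3] u = 10 is in {13, 8, 11, 10}  ✓
[4] 5u + 5q = 5(10) + 5(5) = 75  ✓
[5] q - w = 5 - 6 = -1, not 2  ✗
[6] min(6, 8) = 6  ✓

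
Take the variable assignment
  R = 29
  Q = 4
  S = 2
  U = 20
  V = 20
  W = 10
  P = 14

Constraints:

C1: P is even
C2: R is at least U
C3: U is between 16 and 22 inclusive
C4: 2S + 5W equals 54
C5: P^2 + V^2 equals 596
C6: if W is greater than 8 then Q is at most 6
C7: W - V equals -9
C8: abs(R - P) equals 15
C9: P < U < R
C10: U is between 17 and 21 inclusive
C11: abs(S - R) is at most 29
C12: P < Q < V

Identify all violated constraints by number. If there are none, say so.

Constraints 7 and 12 are violated.

C1: P = 14 is even — holds.
C2: R = 29, U = 20; 29 ≥ 20 — holds.
C3: U = 20 lies in [16, 22] — holds.
C4: 2S + 5W = 2(2) + 5(10) = 54 — holds.
C5: P^2 + V^2 = 14^2 + 20^2 = 196 + 400 = 596 — holds.
C6: W = 10 > 8, so we need Q ≤ 6; Q = 4 ≤ 6 — holds.
C7: W - V = 10 - 20 = -10, not -9 — fails.
C8: abs(29 - 14) = 15 — holds.
C9: values 14 < 20 < 29 — holds.
C10: U = 20 lies in [17, 21] — holds.
C11: abs(2 - 29) = 27; 27 ≤ 29 — holds.
C12: values 14, 4, 20; P = 14 is not < Q = 4 — fails.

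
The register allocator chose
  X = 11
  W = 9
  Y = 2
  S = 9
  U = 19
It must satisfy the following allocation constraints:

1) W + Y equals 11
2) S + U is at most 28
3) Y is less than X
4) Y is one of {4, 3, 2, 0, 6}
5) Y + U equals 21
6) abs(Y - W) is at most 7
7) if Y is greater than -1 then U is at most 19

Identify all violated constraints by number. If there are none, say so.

All constraints are satisfied.

1) W + Y = 9 + 2 = 11 — holds.
2) S + U = 9 + 19 = 28; 28 ≤ 28 — holds.
3) Y = 2, X = 11; 2 < 11 — holds.
4) Y = 2 is in {4, 3, 2, 0, 6} — holds.
5) Y + U = 2 + 19 = 21 — holds.
6) abs(2 - 9) = 7; 7 ≤ 7 — holds.
7) Y = 2 > -1, so we need U ≤ 19; U = 19 ≤ 19 — holds.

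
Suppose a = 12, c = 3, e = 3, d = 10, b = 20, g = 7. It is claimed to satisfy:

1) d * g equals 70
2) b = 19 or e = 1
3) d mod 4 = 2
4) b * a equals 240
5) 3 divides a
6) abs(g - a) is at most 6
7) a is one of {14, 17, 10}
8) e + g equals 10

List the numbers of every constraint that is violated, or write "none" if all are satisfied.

1) d * g = 10 * 7 = 70  yes
2) b = 20 ≠ 19 and e = 3 ≠ 1; both disjuncts false  no
3) 10 mod 4 = 2  yes
4) b * a = 20 * 12 = 240  yes
5) 12 / 3 = 4, so 3 divides 12  yes
6) abs(7 - 12) = 5; 5 ≤ 6  yes
7) a = 12 is not in {14, 17, 10}  no
8) e + g = 3 + 7 = 10  yes

No — constraints 2, 7 are not satisfied.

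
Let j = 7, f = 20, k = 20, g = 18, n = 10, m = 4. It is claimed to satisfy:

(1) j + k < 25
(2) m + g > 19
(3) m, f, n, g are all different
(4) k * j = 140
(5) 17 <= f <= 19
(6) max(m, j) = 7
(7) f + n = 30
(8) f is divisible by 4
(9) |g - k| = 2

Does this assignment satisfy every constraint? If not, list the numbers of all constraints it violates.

(1) j + k = 7 + 20 = 27; 27 ≥ 25, bound 25 not met  fails
(2) m + g = 4 + 18 = 22; 22 > 19  holds
(3) values 4, 20, 10, 18 are pairwise distinct  holds
(4) k * j = 20 * 7 = 140  holds
(5) f = 20 is outside [17, 19]  fails
(6) max(4, 7) = 7  holds
(7) f + n = 20 + 10 = 30  holds
(8) 20 / 4 = 5, so 4 divides 20  holds
(9) |18 - 20| = 2  holds

Constraints 1, 5 are violated.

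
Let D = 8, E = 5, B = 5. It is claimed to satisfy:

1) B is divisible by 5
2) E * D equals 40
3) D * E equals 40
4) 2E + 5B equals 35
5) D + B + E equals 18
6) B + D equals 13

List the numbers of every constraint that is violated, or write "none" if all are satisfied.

Yes — all constraints hold.

1) 5 / 5 = 1, so 5 divides 5  OK
2) E * D = 5 * 8 = 40  OK
3) D * E = 8 * 5 = 40  OK
4) 2E + 5B = 2(5) + 5(5) = 35  OK
5) D + B + E = 8 + 5 + 5 = 18  OK
6) B + D = 5 + 8 = 13  OK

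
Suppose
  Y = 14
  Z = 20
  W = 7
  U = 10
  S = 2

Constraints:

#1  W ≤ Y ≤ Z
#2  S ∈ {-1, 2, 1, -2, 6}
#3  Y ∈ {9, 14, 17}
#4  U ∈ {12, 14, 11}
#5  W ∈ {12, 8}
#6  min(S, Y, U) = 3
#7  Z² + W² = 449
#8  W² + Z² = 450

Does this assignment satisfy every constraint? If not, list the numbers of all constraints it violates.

#1 values 7 ≤ 14 ≤ 20  ✓
#2 S = 2 is in {-1, 2, 1, -2, 6}  ✓
#3 Y = 14 is in {9, 14, 17}  ✓
#4 U = 10 is not in {12, 14, 11}  ✗
#5 W = 7 is not in {12, 8}  ✗
#6 min(2, 14, 10) = 2, not 3  ✗
#7 Z² + W² = 20² + 7² = 400 + 49 = 449  ✓
#8 W² + Z² = 7² + 20² = 49 + 400 = 449, not 450  ✗

Violated: 4, 5, 6, 8.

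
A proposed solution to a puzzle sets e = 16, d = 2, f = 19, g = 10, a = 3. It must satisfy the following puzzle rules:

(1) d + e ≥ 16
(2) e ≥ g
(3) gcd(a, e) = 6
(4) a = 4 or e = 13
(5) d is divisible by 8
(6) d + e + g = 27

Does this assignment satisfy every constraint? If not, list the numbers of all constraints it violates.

The assignment fails constraints 3, 4, 5, 6.

(1) d + e = 2 + 16 = 18; 18 ≥ 16 — holds.
(2) e = 16, g = 10; 16 ≥ 10 — holds.
(3) gcd(3, 16) = 1, not 6 — fails.
(4) a = 3 ≠ 4 and e = 16 ≠ 13; both disjuncts false — fails.
(5) 2 = 8×0 + 2, so 8 does not divide 2 — fails.
(6) d + e + g = 2 + 16 + 10 = 28, not 27 — fails.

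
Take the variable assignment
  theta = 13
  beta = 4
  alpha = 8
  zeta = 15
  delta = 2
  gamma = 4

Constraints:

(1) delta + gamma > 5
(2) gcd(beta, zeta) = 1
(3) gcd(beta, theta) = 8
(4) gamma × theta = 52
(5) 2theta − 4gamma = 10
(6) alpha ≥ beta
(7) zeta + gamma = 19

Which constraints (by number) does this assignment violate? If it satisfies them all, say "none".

(1) delta + gamma = 2 + 4 = 6; 6 > 5  holds
(2) gcd(4, 15) = 1  holds
(3) gcd(4, 13) = 1, not 8  fails
(4) gamma × theta = 4 × 13 = 52  holds
(5) 2theta − 4gamma = 2(13) − 4(4) = 10  holds
(6) alpha = 8, beta = 4; 8 ≥ 4  holds
(7) zeta + gamma = 15 + 4 = 19  holds

Violated: 3.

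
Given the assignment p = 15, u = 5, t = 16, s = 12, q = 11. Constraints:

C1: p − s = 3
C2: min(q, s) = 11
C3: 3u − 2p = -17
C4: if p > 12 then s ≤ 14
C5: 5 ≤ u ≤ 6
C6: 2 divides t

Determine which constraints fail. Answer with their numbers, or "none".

C1: p − s = 15 − 12 = 3 — holds.
C2: min(11, 12) = 11 — holds.
C3: 3u − 2p = 3(5) − 2(15) = -15, not -17 — does not hold.
C4: p = 15 > 12, so we need s ≤ 14; s = 12 ≤ 14 — holds.
C5: u = 5 lies in [5, 6] — holds.
C6: 16 / 2 = 8, so 2 divides 16 — holds.

Constraint 3 is violated.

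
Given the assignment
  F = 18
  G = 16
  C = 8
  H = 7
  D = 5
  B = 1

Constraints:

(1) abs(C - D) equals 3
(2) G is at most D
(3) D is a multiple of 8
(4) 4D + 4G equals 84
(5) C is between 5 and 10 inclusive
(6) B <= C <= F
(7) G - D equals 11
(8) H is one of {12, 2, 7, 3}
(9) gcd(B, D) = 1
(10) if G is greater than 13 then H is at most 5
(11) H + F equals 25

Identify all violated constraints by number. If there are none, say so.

(1) abs(8 - 5) = 3 — satisfied.
(2) G = 16, D = 5; 16 > 5 (want ≤) — violated.
(3) 5 = 8*0 + 5, so 8 does not divide 5 — violated.
(4) 4D + 4G = 4(5) + 4(16) = 84 — satisfied.
(5) C = 8 lies in [5, 10] — satisfied.
(6) values 1 <= 8 <= 18 — satisfied.
(7) G - D = 16 - 5 = 11 — satisfied.
(8) H = 7 is in {12, 2, 7, 3} — satisfied.
(9) gcd(1, 5) = 1 — satisfied.
(10) G = 16 > 13, so we need H ≤ 5; but H = 7 > 5 — violated.
(11) H + F = 7 + 18 = 25 — satisfied.

The assignment fails constraints 2, 3, and 10.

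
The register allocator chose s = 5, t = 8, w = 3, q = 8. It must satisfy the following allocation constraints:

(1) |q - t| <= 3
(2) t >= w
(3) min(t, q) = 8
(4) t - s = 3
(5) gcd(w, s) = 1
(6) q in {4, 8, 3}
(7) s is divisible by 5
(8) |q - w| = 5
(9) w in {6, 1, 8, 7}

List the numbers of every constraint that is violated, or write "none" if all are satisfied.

(1) |8 - 8| = 0; 0 ≤ 3  ✔
(2) t = 8, w = 3; 8 ≥ 3  ✔
(3) min(8, 8) = 8  ✔
(4) t - s = 8 - 5 = 3  ✔
(5) gcd(3, 5) = 1  ✔
(6) q = 8 is in {4, 8, 3}  ✔
(7) 5 / 5 = 1, so 5 divides 5  ✔
(8) |8 - 3| = 5  ✔
(9) w = 3 is not in {6, 1, 8, 7}  ✘

The assignment fails constraint 9.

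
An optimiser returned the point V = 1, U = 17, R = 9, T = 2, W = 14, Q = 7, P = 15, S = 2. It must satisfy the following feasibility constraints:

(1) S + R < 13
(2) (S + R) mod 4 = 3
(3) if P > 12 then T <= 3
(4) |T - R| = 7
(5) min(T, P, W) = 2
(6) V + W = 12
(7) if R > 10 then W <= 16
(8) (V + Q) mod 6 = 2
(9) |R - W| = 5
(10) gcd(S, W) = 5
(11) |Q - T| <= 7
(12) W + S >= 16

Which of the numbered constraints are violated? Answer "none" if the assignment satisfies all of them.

The assignment fails constraints 6, 10.

(1) S + R = 2 + 9 = 11; 11 < 13  holds
(2) S + R = 11; 11 mod 4 = 3  holds
(3) P = 15 > 12, so we need T ≤ 3; T = 2 ≤ 3  holds
(4) |2 - 9| = 7  holds
(5) min(2, 15, 14) = 2  holds
(6) V + W = 1 + 14 = 15, not 12  fails
(7) R = 9, not > 10; antecedent false, conditional vacuously true  holds
(8) V + Q = 8; 8 mod 6 = 2  holds
(9) |9 - 14| = 5  holds
(10) gcd(2, 14) = 2, not 5  fails
(11) |7 - 2| = 5; 5 ≤ 7  holds
(12) W + S = 14 + 2 = 16; 16 ≥ 16  holds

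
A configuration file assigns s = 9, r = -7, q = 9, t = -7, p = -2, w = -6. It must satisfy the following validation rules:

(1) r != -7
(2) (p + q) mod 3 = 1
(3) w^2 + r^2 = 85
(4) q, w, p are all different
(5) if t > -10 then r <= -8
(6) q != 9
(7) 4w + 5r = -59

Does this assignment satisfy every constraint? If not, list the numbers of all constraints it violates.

(1) r = -7, but -7 is required to differ  FAIL
(2) p + q = 7; 7 mod 3 = 1  OK
(3) w^2 + r^2 = (-6)^2 + (-7)^2 = 36 + 49 = 85  OK
(4) values 9, -6, -2 are pairwise distinct  OK
(5) t = -7 > -10, so we need r ≤ -8; but r = -7 > -8  FAIL
(6) q = 9, but 9 is required to differ  FAIL
(7) 4w + 5r = 4(-6) + 5(-7) = -59  OK

Violated: 1, 5, 6.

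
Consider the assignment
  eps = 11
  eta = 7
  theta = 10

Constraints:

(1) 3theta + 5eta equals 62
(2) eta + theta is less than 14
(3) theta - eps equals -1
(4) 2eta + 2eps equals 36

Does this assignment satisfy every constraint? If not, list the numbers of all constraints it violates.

(1) 3theta + 5eta = 3(10) + 5(7) = 65, not 62  fails
(2) eta + theta = 7 + 10 = 17; 17 ≥ 14, bound 14 not met  fails
(3) theta - eps = 10 - 11 = -1  holds
(4) 2eta + 2eps = 2(7) + 2(11) = 36  holds

Constraints 1, 2 do not hold.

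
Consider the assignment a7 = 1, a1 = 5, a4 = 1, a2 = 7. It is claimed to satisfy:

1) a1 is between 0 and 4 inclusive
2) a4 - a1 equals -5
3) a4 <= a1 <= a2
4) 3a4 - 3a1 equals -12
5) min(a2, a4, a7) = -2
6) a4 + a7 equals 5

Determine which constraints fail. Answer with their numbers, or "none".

Constraints 1, 2, 5, 6 are violated.

1) a1 = 5 is outside [0, 4]  false
2) a4 - a1 = 1 - 5 = -4, not -5  false
3) values 1 <= 5 <= 7  true
4) 3a4 - 3a1 = 3(1) - 3(5) = -12  true
5) min(7, 1, 1) = 1, not -2  false
6) a4 + a7 = 1 + 1 = 2, not 5  false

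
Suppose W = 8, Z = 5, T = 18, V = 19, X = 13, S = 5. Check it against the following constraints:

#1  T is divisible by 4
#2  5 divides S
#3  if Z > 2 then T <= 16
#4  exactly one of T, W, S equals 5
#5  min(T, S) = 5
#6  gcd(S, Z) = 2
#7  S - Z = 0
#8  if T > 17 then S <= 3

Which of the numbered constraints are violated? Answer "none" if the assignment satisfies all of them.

No — constraints 1, 3, 6, and 8 are not satisfied.

#1 18 = 4*4 + 2, so 4 does not divide 18 — fails.
#2 5 / 5 = 1, so 5 divides 5 — holds.
#3 Z = 5 > 2, so we need T ≤ 16; but T = 18 > 16 — fails.
#4 T=18, W=8, S=5; 1 of them equals 5 — holds.
#5 min(18, 5) = 5 — holds.
#6 gcd(5, 5) = 5, not 2 — fails.
#7 S - Z = 5 - 5 = 0 — holds.
#8 T = 18 > 17, so we need S ≤ 3; but S = 5 > 3 — fails.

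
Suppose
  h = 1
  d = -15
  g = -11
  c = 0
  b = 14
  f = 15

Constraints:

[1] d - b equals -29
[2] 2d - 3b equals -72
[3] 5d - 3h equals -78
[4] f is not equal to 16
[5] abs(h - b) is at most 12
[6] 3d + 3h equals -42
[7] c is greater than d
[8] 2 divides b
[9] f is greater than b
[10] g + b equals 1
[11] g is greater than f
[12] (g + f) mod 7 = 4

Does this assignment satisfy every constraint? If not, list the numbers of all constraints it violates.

[1] d - b = -15 - 14 = -29 — holds.
[2] 2d - 3b = 2(-15) - 3(14) = -72 — holds.
[3] 5d - 3h = 5(-15) - 3(1) = -78 — holds.
[4] f = 15, and 15 ≠ 16 — holds.
[5] abs(1 - 14) = 13; 13 > 12, exceeds bound 12 — does not hold.
[6] 3d + 3h = 3(-15) + 3(1) = -42 — holds.
[7] c = 0, d = -15; 0 > -15 — holds.
[8] 14 / 2 = 7, so 2 divides 14 — holds.
[9] f = 15, b = 14; 15 > 14 — holds.
[10] g + b = -11 + 14 = 3, not 1 — does not hold.
[11] g = -11, f = 15; -11 ≤ 15 (want >) — does not hold.
[12] g + f = 4; 4 mod 7 = 4 — holds.

The assignment fails constraints 5, 10, 11.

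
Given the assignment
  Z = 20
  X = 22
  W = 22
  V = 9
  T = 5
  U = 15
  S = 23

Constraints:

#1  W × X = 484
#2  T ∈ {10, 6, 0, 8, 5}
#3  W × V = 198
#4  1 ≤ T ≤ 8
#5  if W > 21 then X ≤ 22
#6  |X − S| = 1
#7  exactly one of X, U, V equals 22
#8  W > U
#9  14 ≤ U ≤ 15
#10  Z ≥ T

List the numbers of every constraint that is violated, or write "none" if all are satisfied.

#1 W × X = 22 × 22 = 484  ✔
#2 T = 5 is in {10, 6, 0, 8, 5}  ✔
#3 W × V = 22 × 9 = 198  ✔
#4 T = 5 lies in [1, 8]  ✔
#5 W = 22 > 21, so we need X ≤ 22; X = 22 ≤ 22  ✔
#6 |22 − 23| = 1  ✔
#7 X=22, U=15, V=9; 1 of them equals 22  ✔
#8 W = 22, U = 15; 22 > 15  ✔
#9 U = 15 lies in [14, 15]  ✔
#10 Z = 20, T = 5; 20 ≥ 5  ✔

The assignment satisfies every constraint.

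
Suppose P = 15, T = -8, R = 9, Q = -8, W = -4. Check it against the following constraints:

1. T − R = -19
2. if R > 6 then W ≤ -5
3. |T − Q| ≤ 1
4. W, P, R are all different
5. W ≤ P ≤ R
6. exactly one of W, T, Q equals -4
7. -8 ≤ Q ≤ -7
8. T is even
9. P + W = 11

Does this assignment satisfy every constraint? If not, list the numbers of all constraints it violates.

No — constraints 1, 2, 5 are not satisfied.

1. T − R = -8 − 9 = -17, not -19  ✘
2. R = 9 > 6, so we need W ≤ -5; but W = -4 > -5  ✘
3. |-8 − (-8)| = 0; 0 ≤ 1  ✔
4. values -4, 15, 9 are pairwise distinct  ✔
5. values -4, 15, 9; P = 15 is not ≤ R = 9  ✘
6. W=-4, T=-8, Q=-8; 1 of them equals -4  ✔
7. Q = -8 lies in [-8, -7]  ✔
8. T = -8 is even  ✔
9. P + W = 15 + (-4) = 11  ✔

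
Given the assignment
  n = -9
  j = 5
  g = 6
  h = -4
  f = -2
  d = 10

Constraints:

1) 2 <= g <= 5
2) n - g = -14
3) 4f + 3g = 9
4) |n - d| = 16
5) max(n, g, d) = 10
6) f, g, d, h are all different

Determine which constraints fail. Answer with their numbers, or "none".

1) g = 6 is outside [2, 5] — fails.
2) n - g = -9 - 6 = -15, not -14 — fails.
3) 4f + 3g = 4(-2) + 3(6) = 10, not 9 — fails.
4) |-9 - 10| = 19, not 16 — fails.
5) max(-9, 6, 10) = 10 — holds.
6) values -2, 6, 10, -4 are pairwise distinct — holds.

No — constraints 1, 2, 3, 4 are not satisfied.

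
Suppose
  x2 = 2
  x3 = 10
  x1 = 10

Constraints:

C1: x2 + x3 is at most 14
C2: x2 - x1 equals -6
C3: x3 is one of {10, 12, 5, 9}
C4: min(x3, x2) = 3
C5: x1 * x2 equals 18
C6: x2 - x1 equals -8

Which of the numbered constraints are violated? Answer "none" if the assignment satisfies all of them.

C1: x2 + x3 = 2 + 10 = 12; 12 ≤ 14 — holds.
C2: x2 - x1 = 2 - 10 = -8, not -6 — fails.
C3: x3 = 10 is in {10, 12, 5, 9} — holds.
C4: min(10, 2) = 2, not 3 — fails.
C5: x1 * x2 = 10 * 2 = 20, not 18 — fails.
C6: x2 - x1 = 2 - 10 = -8 — holds.

The assignment fails constraints 2, 4, 5.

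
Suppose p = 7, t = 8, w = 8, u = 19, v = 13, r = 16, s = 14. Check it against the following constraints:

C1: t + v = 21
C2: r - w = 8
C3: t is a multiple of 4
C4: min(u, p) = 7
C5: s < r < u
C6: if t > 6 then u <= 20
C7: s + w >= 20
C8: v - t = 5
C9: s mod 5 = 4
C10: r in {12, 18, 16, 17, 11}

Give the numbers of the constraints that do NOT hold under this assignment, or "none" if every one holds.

C1: t + v = 8 + 13 = 21 — holds.
C2: r - w = 16 - 8 = 8 — holds.
C3: 8 / 4 = 2, so 4 divides 8 — holds.
C4: min(19, 7) = 7 — holds.
C5: values 14 < 16 < 19 — holds.
C6: t = 8 > 6, so we need u ≤ 20; u = 19 ≤ 20 — holds.
C7: s + w = 14 + 8 = 22; 22 ≥ 20 — holds.
C8: v - t = 13 - 8 = 5 — holds.
C9: 14 mod 5 = 4 — holds.
C10: r = 16 is in {12, 18, 16, 17, 11} — holds.

The assignment satisfies every constraint.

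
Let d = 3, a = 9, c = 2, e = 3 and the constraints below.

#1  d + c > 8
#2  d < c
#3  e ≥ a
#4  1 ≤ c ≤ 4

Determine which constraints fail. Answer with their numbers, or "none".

The assignment fails constraints 1, 2, 3.

#1 d + c = 3 + 2 = 5; 5 ≤ 8, bound 8 not met  false
#2 d = 3, c = 2; 3 ≥ 2 (want <)  false
#3 e = 3, a = 9; 3 < 9 (want ≥)  false
#4 c = 2 lies in [1, 4]  true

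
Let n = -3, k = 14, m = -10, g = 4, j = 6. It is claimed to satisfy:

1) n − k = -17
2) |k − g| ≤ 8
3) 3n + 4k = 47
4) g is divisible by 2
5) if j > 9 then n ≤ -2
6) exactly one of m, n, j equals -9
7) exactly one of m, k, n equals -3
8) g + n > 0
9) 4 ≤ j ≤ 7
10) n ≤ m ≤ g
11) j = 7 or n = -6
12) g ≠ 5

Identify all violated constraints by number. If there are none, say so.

1) n − k = -3 − 14 = -17  holds
2) |14 − 4| = 10; 10 > 8, exceeds bound 8  fails
3) 3n + 4k = 3(-3) + 4(14) = 47  holds
4) 4 / 2 = 2, so 2 divides 4  holds
5) j = 6, not > 9; antecedent false, conditional vacuously true  holds
6) m=-10, n=-3, j=6; 0 of them equal -9, not exactly one  fails
7) m=-10, k=14, n=-3; 1 of them equals -3  holds
8) g + n = 4 + (-3) = 1; 1 > 0  holds
9) j = 6 lies in [4, 7]  holds
10) values -3, -10, 4; n = -3 is not ≤ m = -10  fails
11) j = 6 ≠ 7 and n = -3 ≠ -6; both disjuncts false  fails
12) g = 4, and 4 ≠ 5  holds

No — constraints 2, 6, 10, and 11 are not satisfied.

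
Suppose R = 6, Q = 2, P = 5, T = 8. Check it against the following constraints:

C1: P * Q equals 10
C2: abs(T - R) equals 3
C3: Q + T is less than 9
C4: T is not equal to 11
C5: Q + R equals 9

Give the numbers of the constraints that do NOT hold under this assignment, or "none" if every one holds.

C1: P * Q = 5 * 2 = 10 — holds.
C2: abs(8 - 6) = 2, not 3 — does not hold.
C3: Q + T = 2 + 8 = 10; 10 ≥ 9, bound 9 not met — does not hold.
C4: T = 8, and 8 ≠ 11 — holds.
C5: Q + R = 2 + 6 = 8, not 9 — does not hold.

The assignment fails constraints 2, 3, and 5.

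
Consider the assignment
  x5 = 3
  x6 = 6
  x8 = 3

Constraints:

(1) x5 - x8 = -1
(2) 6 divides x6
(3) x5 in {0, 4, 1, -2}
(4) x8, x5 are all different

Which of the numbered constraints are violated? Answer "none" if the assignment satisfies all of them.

The assignment fails constraints 1, 3, 4.

(1) x5 - x8 = 3 - 3 = 0, not -1 — violated.
(2) 6 / 6 = 1, so 6 divides 6 — satisfied.
(3) x5 = 3 is not in {0, 4, 1, -2} — violated.
(4) x8 = x5 = 3, not all different — violated.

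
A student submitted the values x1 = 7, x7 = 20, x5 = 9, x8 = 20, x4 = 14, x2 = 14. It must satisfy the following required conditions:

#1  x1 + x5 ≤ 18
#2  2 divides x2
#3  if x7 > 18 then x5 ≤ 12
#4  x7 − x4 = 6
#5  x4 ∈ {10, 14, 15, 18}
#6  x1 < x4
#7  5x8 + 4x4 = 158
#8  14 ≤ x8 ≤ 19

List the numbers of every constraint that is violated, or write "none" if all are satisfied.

#1 x1 + x5 = 7 + 9 = 16; 16 ≤ 18 — OK.
#2 14 / 2 = 7, so 2 divides 14 — OK.
#3 x7 = 20 > 18, so we need x5 ≤ 12; x5 = 9 ≤ 12 — OK.
#4 x7 − x4 = 20 − 14 = 6 — OK.
#5 x4 = 14 is in {10, 14, 15, 18} — OK.
#6 x1 = 7, x4 = 14; 7 < 14 — OK.
#7 5x8 + 4x4 = 5(20) + 4(14) = 156, not 158 — violated.
#8 x8 = 20 is outside [14, 19] — violated.

Constraints 7 and 8 do not hold.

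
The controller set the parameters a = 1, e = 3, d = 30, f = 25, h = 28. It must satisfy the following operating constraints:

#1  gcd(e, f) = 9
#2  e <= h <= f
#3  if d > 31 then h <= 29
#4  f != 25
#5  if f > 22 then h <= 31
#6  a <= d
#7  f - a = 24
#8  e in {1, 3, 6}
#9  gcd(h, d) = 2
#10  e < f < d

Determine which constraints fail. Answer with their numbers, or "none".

#1 gcd(3, 25) = 1, not 9 — violated.
#2 values 3, 28, 25; h = 28 is not <= f = 25 — violated.
#3 d = 30, not > 31; antecedent false, conditional vacuously true — satisfied.
#4 f = 25, but 25 is required to differ — violated.
#5 f = 25 > 22, so we need h ≤ 31; h = 28 ≤ 31 — satisfied.
#6 a = 1, d = 30; 1 ≤ 30 — satisfied.
#7 f - a = 25 - 1 = 24 — satisfied.
#8 e = 3 is in {1, 3, 6} — satisfied.
#9 gcd(28, 30) = 2 — satisfied.
#10 values 3 < 25 < 30 — satisfied.

No — constraints 1, 2, 4 are not satisfied.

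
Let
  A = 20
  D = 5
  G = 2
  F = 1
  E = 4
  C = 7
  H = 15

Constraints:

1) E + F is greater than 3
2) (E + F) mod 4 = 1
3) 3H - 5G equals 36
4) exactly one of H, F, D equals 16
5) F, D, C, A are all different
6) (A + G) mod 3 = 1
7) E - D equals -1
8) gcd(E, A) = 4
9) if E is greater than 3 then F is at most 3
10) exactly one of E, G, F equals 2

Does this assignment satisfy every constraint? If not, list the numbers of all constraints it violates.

Violated: 3 and 4.

1) E + F = 4 + 1 = 5; 5 > 3  ✓
2) E + F = 5; 5 mod 4 = 1  ✓
3) 3H - 5G = 3(15) - 5(2) = 35, not 36  ✗
4) H=15, F=1, D=5; 0 of them equal 16, not exactly one  ✗
5) values 1, 5, 7, 20 are pairwise distinct  ✓
6) A + G = 22; 22 mod 3 = 1  ✓
7) E - D = 4 - 5 = -1  ✓
8) gcd(4, 20) = 4  ✓
9) E = 4 > 3, so we need F ≤ 3; F = 1 ≤ 3  ✓
10) E=4, G=2, F=1; 1 of them equals 2  ✓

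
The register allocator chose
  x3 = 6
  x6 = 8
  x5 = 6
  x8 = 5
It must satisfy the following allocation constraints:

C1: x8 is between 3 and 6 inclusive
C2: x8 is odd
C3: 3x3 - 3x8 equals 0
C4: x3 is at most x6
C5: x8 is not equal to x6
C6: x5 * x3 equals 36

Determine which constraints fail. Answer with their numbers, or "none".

C1: x8 = 5 lies in [3, 6]  ✔
C2: x8 = 5 is odd  ✔
C3: 3x3 - 3x8 = 3(6) - 3(5) = 3, not 0  ✘
C4: x3 = 6, x6 = 8; 6 ≤ 8  ✔
C5: x8 = 5, x6 = 8; distinct  ✔
C6: x5 * x3 = 6 * 6 = 36  ✔

No — constraint 3 is not satisfied.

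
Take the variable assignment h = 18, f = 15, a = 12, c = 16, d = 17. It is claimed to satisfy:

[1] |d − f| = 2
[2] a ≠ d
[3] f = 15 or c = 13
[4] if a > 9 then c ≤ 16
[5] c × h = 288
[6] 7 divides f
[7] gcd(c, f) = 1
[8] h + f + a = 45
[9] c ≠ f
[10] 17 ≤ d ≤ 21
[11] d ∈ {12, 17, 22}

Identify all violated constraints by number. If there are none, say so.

[1] |17 − 15| = 2 — satisfied.
[2] a = 12, d = 17; distinct — satisfied.
[3] f = 15 = 15 (first disjunct) — satisfied.
[4] a = 12 > 9, so we need c ≤ 16; c = 16 ≤ 16 — satisfied.
[5] c × h = 16 × 18 = 288 — satisfied.
[6] 15 = 7×2 + 1, so 7 does not divide 15 — violated.
[7] gcd(16, 15) = 1 — satisfied.
[8] h + f + a = 18 + 15 + 12 = 45 — satisfied.
[9] c = 16, f = 15; distinct — satisfied.
[10] d = 17 lies in [17, 21] — satisfied.
[11] d = 17 is in {12, 17, 22} — satisfied.

Constraint 6 does not hold.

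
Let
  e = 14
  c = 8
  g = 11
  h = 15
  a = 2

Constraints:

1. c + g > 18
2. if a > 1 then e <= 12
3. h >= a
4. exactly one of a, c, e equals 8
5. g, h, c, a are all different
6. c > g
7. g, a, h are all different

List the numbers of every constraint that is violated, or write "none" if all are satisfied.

1. c + g = 8 + 11 = 19; 19 > 18 — OK.
2. a = 2 > 1, so we need e ≤ 12; but e = 14 > 12 — violated.
3. h = 15, a = 2; 15 ≥ 2 — OK.
4. a=2, c=8, e=14; 1 of them equals 8 — OK.
5. values 11, 15, 8, 2 are pairwise distinct — OK.
6. c = 8, g = 11; 8 ≤ 11 (want >) — violated.
7. values 11, 2, 15 are pairwise distinct — OK.

The assignment fails constraints 2 and 6.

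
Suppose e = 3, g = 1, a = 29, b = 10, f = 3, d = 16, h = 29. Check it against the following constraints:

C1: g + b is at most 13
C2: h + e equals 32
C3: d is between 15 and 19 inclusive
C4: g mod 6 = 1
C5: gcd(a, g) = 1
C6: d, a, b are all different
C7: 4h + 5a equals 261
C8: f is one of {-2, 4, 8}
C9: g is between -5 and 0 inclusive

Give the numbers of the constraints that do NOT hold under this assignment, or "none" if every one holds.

C1: g + b = 1 + 10 = 11; 11 ≤ 13 — holds.
C2: h + e = 29 + 3 = 32 — holds.
C3: d = 16 lies in [15, 19] — holds.
C4: 1 mod 6 = 1 — holds.
C5: gcd(29, 1) = 1 — holds.
C6: values 16, 29, 10 are pairwise distinct — holds.
C7: 4h + 5a = 4(29) + 5(29) = 261 — holds.
C8: f = 3 is not in {-2, 4, 8} — fails.
C9: g = 1 is outside [-5, 0] — fails.

Constraints 8 and 9 are violated.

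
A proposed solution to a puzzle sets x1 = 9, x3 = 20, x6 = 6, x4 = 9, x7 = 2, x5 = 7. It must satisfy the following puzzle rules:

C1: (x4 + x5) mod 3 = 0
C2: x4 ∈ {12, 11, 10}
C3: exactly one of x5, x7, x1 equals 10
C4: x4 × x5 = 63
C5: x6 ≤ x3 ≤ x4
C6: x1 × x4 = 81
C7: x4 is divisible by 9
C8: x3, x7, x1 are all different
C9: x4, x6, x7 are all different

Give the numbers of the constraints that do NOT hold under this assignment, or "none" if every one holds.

Constraints 1, 2, 3, and 5 are violated.

C1: x4 + x5 = 16; 16 mod 3 = 1, not 0 — does not hold.
C2: x4 = 9 is not in {12, 11, 10} — does not hold.
C3: x5=7, x7=2, x1=9; 0 of them equal 10, not exactly one — does not hold.
C4: x4 × x5 = 9 × 7 = 63 — holds.
C5: values 6, 20, 9; x3 = 20 is not ≤ x4 = 9 — does not hold.
C6: x1 × x4 = 9 × 9 = 81 — holds.
C7: 9 / 9 = 1, so 9 divides 9 — holds.
C8: values 20, 2, 9 are pairwise distinct — holds.
C9: values 9, 6, 2 are pairwise distinct — holds.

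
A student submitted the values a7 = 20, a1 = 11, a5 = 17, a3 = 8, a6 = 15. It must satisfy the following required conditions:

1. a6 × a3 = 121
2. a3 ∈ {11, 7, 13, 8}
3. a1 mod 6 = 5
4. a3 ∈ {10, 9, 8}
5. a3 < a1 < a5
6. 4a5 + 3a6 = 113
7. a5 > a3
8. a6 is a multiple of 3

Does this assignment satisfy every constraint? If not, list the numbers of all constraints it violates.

Violated: 1.

1. a6 × a3 = 15 × 8 = 120, not 121  false
2. a3 = 8 is in {11, 7, 13, 8}  true
3. 11 mod 6 = 5  true
4. a3 = 8 is in {10, 9, 8}  true
5. values 8 < 11 < 17  true
6. 4a5 + 3a6 = 4(17) + 3(15) = 113  true
7. a5 = 17, a3 = 8; 17 > 8  true
8. 15 / 3 = 5, so 3 divides 15  true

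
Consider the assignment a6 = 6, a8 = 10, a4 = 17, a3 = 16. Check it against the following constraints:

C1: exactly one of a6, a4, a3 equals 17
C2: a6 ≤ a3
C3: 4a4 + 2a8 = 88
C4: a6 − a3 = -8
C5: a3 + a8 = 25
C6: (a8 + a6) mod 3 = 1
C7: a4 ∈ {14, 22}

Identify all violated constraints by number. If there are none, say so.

C1: a6=6, a4=17, a3=16; 1 of them equals 17 — holds.
C2: a6 = 6, a3 = 16; 6 ≤ 16 — holds.
C3: 4a4 + 2a8 = 4(17) + 2(10) = 88 — holds.
C4: a6 − a3 = 6 − 16 = -10, not -8 — fails.
C5: a3 + a8 = 16 + 10 = 26, not 25 — fails.
C6: a8 + a6 = 16; 16 mod 3 = 1 — holds.
C7: a4 = 17 is not in {14, 22} — fails.

The assignment fails constraints 4, 5, 7.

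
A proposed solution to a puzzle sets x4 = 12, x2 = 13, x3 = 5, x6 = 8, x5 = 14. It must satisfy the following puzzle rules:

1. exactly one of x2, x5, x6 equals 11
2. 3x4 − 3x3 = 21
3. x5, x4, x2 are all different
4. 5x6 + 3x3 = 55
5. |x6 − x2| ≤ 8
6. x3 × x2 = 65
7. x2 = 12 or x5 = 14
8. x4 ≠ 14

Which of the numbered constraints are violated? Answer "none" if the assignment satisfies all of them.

Violated: 1.

1. x2=13, x5=14, x6=8; 0 of them equal 11, not exactly one — does not hold.
2. 3x4 − 3x3 = 3(12) − 3(5) = 21 — holds.
3. values 14, 12, 13 are pairwise distinct — holds.
4. 5x6 + 3x3 = 5(8) + 3(5) = 55 — holds.
5. |8 − 13| = 5; 5 ≤ 8 — holds.
6. x3 × x2 = 5 × 13 = 65 — holds.
7. x2 = 13 ≠ 12, but x5 = 14 = 14 (second disjunct) — holds.
8. x4 = 12, and 12 ≠ 14 — holds.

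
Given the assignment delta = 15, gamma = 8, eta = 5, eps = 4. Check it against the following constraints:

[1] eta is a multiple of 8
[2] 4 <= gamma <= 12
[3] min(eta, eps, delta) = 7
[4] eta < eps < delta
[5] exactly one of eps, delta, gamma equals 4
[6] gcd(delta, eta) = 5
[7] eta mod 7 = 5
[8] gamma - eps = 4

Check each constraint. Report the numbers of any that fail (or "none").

Constraints 1, 3, and 4 do not hold.

[1] 5 = 8*0 + 5, so 8 does not divide 5 — violated.
[2] gamma = 8 lies in [4, 12] — OK.
[3] min(5, 4, 15) = 4, not 7 — violated.
[4] values 5, 4, 15; eta = 5 is not < eps = 4 — violated.
[5] eps=4, delta=15, gamma=8; 1 of them equals 4 — OK.
[6] gcd(15, 5) = 5 — OK.
[7] 5 mod 7 = 5 — OK.
[8] gamma - eps = 8 - 4 = 4 — OK.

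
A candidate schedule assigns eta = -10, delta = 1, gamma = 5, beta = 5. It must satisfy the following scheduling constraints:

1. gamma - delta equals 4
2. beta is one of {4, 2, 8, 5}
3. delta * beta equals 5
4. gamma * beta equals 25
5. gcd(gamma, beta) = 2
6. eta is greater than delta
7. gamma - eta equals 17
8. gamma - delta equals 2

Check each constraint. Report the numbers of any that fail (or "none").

1. gamma - delta = 5 - 1 = 4 — satisfied.
2. beta = 5 is in {4, 2, 8, 5} — satisfied.
3. delta * beta = 1 * 5 = 5 — satisfied.
4. gamma * beta = 5 * 5 = 25 — satisfied.
5. gcd(5, 5) = 5, not 2 — violated.
6. eta = -10, delta = 1; -10 ≤ 1 (want >) — violated.
7. gamma - eta = 5 - (-10) = 15, not 17 — violated.
8. gamma - delta = 5 - 1 = 4, not 2 — violated.

No — constraints 5, 6, 7, and 8 are not satisfied.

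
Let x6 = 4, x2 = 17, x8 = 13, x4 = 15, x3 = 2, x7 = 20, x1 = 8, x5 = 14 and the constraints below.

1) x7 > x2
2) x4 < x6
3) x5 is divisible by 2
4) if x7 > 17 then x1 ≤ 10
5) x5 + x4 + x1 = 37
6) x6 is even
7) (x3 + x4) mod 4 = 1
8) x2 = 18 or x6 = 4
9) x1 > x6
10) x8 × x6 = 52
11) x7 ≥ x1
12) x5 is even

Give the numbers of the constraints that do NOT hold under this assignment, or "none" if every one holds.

No — constraint 2 is not satisfied.

1) x7 = 20, x2 = 17; 20 > 17  OK
2) x4 = 15, x6 = 4; 15 ≥ 4 (want <)  FAIL
3) 14 / 2 = 7, so 2 divides 14  OK
4) x7 = 20 > 17, so we need x1 ≤ 10; x1 = 8 ≤ 10  OK
5) x5 + x4 + x1 = 14 + 15 + 8 = 37  OK
6) x6 = 4 is even  OK
7) x3 + x4 = 17; 17 mod 4 = 1  OK
8) x2 = 17 ≠ 18, but x6 = 4 = 4 (second disjunct)  OK
9) x1 = 8, x6 = 4; 8 > 4  OK
10) x8 × x6 = 13 × 4 = 52  OK
11) x7 = 20, x1 = 8; 20 ≥ 8  OK
12) x5 = 14 is even  OK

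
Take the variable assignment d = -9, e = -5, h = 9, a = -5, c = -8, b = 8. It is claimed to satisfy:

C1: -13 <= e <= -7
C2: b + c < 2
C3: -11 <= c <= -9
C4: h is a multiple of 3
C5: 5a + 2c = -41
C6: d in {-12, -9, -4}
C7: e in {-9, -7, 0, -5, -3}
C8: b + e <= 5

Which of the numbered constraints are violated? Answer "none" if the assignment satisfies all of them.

The assignment fails constraints 1 and 3.

C1: e = -5 is outside [-13, -7] — fails.
C2: b + c = 8 + (-8) = 0; 0 < 2 — holds.
C3: c = -8 is outside [-11, -9] — fails.
C4: 9 / 3 = 3, so 3 divides 9 — holds.
C5: 5a + 2c = 5(-5) + 2(-8) = -41 — holds.
C6: d = -9 is in {-12, -9, -4} — holds.
C7: e = -5 is in {-9, -7, 0, -5, -3} — holds.
C8: b + e = 8 + (-5) = 3; 3 ≤ 5 — holds.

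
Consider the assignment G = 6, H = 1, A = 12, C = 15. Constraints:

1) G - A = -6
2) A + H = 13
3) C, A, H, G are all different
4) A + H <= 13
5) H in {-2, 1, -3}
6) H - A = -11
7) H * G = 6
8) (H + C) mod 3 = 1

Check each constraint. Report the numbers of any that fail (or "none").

1) G - A = 6 - 12 = -6 — OK.
2) A + H = 12 + 1 = 13 — OK.
3) values 15, 12, 1, 6 are pairwise distinct — OK.
4) A + H = 12 + 1 = 13; 13 ≤ 13 — OK.
5) H = 1 is in {-2, 1, -3} — OK.
6) H - A = 1 - 12 = -11 — OK.
7) H * G = 1 * 6 = 6 — OK.
8) H + C = 16; 16 mod 3 = 1 — OK.

The assignment satisfies every constraint.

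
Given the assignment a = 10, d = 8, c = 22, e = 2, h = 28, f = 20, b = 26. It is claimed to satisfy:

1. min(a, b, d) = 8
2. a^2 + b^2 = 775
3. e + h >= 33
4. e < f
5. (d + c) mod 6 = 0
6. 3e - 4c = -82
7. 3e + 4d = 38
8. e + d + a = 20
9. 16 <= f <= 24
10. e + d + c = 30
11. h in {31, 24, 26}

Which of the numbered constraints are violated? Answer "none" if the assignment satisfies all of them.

Violated: 2, 3, 10, and 11.

1. min(10, 26, 8) = 8 — OK.
2. a^2 + b^2 = 10^2 + 26^2 = 100 + 676 = 776, not 775 — violated.
3. e + h = 2 + 28 = 30; 30 < 33, bound 33 not met — violated.
4. e = 2, f = 20; 2 < 20 — OK.
5. d + c = 30; 30 mod 6 = 0 — OK.
6. 3e - 4c = 3(2) - 4(22) = -82 — OK.
7. 3e + 4d = 3(2) + 4(8) = 38 — OK.
8. e + d + a = 2 + 8 + 10 = 20 — OK.
9. f = 20 lies in [16, 24] — OK.
10. e + d + c = 2 + 8 + 22 = 32, not 30 — violated.
11. h = 28 is not in {31, 24, 26} — violated.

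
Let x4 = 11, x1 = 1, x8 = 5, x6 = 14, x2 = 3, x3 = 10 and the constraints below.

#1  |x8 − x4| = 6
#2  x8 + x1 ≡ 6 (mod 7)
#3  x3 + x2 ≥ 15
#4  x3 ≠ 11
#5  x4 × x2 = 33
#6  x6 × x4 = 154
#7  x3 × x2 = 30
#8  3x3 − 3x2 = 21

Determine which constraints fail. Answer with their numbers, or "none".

#1 |5 − 11| = 6  holds
#2 x8 + x1 = 6; 6 mod 7 = 6  holds
#3 x3 + x2 = 10 + 3 = 13; 13 < 15, bound 15 not met  fails
#4 x3 = 10, and 10 ≠ 11  holds
#5 x4 × x2 = 11 × 3 = 33  holds
#6 x6 × x4 = 14 × 11 = 154  holds
#7 x3 × x2 = 10 × 3 = 30  holds
#8 3x3 − 3x2 = 3(10) − 3(3) = 21  holds

The assignment fails constraint 3.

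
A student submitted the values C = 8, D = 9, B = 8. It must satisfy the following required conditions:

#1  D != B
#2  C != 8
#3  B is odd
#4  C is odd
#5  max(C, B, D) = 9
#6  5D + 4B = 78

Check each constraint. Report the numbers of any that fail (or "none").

#1 D = 9, B = 8; distinct  holds
#2 C = 8, but 8 is required to differ  fails
#3 B = 8 is even  fails
#4 C = 8 is even  fails
#5 max(8, 8, 9) = 9  holds
#6 5D + 4B = 5(9) + 4(8) = 77, not 78  fails

The assignment fails constraints 2, 3, 4, and 6.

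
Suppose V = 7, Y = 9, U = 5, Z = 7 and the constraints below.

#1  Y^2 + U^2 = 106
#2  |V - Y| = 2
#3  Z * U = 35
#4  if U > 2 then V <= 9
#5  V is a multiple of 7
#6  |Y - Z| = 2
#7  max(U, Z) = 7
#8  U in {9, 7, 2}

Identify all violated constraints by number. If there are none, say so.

The assignment fails constraint 8.

#1 Y^2 + U^2 = 9^2 + 5^2 = 81 + 25 = 106  true
#2 |7 - 9| = 2  true
#3 Z * U = 7 * 5 = 35  true
#4 U = 5 > 2, so we need V ≤ 9; V = 7 ≤ 9  true
#5 7 / 7 = 1, so 7 divides 7  true
#6 |9 - 7| = 2  true
#7 max(5, 7) = 7  true
#8 U = 5 is not in {9, 7, 2}  false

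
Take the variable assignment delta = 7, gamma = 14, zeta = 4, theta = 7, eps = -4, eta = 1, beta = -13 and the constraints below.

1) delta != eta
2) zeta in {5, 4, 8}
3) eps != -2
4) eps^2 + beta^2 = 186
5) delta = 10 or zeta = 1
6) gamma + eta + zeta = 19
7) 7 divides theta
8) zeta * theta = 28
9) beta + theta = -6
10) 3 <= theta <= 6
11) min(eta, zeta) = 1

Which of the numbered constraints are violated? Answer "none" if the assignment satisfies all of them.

No — constraints 4, 5, and 10 are not satisfied.

1) delta = 7, eta = 1; distinct  holds
2) zeta = 4 is in {5, 4, 8}  holds
3) eps = -4, and -4 ≠ -2  holds
4) eps^2 + beta^2 = (-4)^2 + (-13)^2 = 16 + 169 = 185, not 186  fails
5) delta = 7 ≠ 10 and zeta = 4 ≠ 1; both disjuncts false  fails
6) gamma + eta + zeta = 14 + 1 + 4 = 19  holds
7) 7 / 7 = 1, so 7 divides 7  holds
8) zeta * theta = 4 * 7 = 28  holds
9) beta + theta = -13 + 7 = -6  holds
10) theta = 7 is outside [3, 6]  fails
11) min(1, 4) = 1  holds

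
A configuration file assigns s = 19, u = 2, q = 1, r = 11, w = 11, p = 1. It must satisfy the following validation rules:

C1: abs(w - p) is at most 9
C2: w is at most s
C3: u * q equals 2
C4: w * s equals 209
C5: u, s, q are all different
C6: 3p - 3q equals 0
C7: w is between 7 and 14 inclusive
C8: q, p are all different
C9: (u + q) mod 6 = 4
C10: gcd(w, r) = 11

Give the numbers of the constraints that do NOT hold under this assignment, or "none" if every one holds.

C1: abs(11 - 1) = 10; 10 > 9, exceeds bound 9 — violated.
C2: w = 11, s = 19; 11 ≤ 19 — satisfied.
C3: u * q = 2 * 1 = 2 — satisfied.
C4: w * s = 11 * 19 = 209 — satisfied.
C5: values 2, 19, 1 are pairwise distinct — satisfied.
C6: 3p - 3q = 3(1) - 3(1) = 0 — satisfied.
C7: w = 11 lies in [7, 14] — satisfied.
C8: q = p = 1, not all different — violated.
C9: u + q = 3; 3 mod 6 = 3, not 4 — violated.
C10: gcd(11, 11) = 11 — satisfied.

No — constraints 1, 8, and 9 are not satisfied.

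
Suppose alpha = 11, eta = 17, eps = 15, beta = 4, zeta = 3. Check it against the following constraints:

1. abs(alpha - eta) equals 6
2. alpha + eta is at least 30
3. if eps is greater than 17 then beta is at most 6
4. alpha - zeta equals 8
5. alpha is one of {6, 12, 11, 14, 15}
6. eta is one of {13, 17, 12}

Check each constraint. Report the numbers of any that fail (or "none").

Violated: 2.

1. abs(11 - 17) = 6 — satisfied.
2. alpha + eta = 11 + 17 = 28; 28 < 30, bound 30 not met — violated.
3. eps = 15, not > 17; antecedent false, conditional vacuously true — satisfied.
4. alpha - zeta = 11 - 3 = 8 — satisfied.
5. alpha = 11 is in {6, 12, 11, 14, 15} — satisfied.
6. eta = 17 is in {13, 17, 12} — satisfied.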